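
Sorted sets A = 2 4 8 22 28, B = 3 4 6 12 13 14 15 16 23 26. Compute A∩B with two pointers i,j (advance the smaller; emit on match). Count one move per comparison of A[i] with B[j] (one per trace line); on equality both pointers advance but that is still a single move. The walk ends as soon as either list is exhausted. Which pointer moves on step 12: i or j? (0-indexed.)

j

i=0 j=0: 2<3, i++
i=1 j=0: 4>3, j++
i=1 j=1: 4==4 emit, i++,j++
i=2 j=2: 8>6, j++
i=2 j=3: 8<12, i++
i=3 j=3: 22>12, j++
i=3 j=4: 22>13, j++
i=3 j=5: 22>14, j++
i=3 j=6: 22>15, j++
i=3 j=7: 22>16, j++
i=3 j=8: 22<23, i++
i=4 j=8: 28>23, j++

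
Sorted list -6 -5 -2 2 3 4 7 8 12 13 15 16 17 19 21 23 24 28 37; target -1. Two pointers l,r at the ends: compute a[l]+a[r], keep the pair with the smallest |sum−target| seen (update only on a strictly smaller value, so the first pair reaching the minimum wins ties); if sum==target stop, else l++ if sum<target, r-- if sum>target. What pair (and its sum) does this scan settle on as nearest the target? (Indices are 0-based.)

l=0 r=18: -6+37=31 d=32 *, r--
l=0 r=17: -6+28=22 d=23 *, r--
l=0 r=16: -6+24=18 d=19 *, r--
l=0 r=15: -6+23=17 d=18 *, r--
l=0 r=14: -6+21=15 d=16 *, r--
l=0 r=13: -6+19=13 d=14 *, r--
l=0 r=12: -6+17=11 d=12 *, r--
l=0 r=11: -6+16=10 d=11 *, r--
l=0 r=10: -6+15=9 d=10 *, r--
l=0 r=9: -6+13=7 d=8 *, r--
l=0 r=8: -6+12=6 d=7 *, r--
l=0 r=7: -6+8=2 d=3 *, r--
l=0 r=6: -6+7=1 d=2 *, r--
l=0 r=5: -6+4=-2 d=1 *, l++
l=1 r=5: -5+4=-1 d=0 *, stop

pair (-5, 4) with sum -1 (|Δ|=0)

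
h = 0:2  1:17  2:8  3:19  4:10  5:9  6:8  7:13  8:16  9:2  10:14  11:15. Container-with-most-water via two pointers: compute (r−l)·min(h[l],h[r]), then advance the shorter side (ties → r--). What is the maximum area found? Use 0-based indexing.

l=0 r=11: min(2,15)*11=22 best=22 *, l++
l=1 r=11: min(17,15)*10=150 best=150 *, r--
l=1 r=10: min(17,14)*9=126 best=150, r--
l=1 r=9: min(17,2)*8=16 best=150, r--
l=1 r=8: min(17,16)*7=112 best=150, r--
l=1 r=7: min(17,13)*6=78 best=150, r--
l=1 r=6: min(17,8)*5=40 best=150, r--
l=1 r=5: min(17,9)*4=36 best=150, r--
l=1 r=4: min(17,10)*3=30 best=150, r--
l=1 r=3: min(17,19)*2=34 best=150, l++
l=2 r=3: min(8,19)*1=8 best=150, l++

max area = 150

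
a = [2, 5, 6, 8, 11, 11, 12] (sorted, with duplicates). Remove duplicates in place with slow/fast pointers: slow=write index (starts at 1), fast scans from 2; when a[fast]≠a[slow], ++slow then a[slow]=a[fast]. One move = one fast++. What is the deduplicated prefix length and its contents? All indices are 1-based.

(s=1,f=2) a[fast]=5≠a[slow]=2 write a[2]=5 → slow++,fast++
(s=2,f=3) a[fast]=6≠a[slow]=5 write a[3]=6 → slow++,fast++
(s=3,f=4) a[fast]=8≠a[slow]=6 write a[4]=8 → slow++,fast++
(s=4,f=5) a[fast]=11≠a[slow]=8 write a[5]=11 → slow++,fast++
(s=5,f=6) a[fast]=11=a[slow] dup → fast++
(s=5,f=7) a[fast]=12≠a[slow]=11 write a[6]=12 → slow++,fast++

length 6; prefix = [2, 5, 6, 8, 11, 12]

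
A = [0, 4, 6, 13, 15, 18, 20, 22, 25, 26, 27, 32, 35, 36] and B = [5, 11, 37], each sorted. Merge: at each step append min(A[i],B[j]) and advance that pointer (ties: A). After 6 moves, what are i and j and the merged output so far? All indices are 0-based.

[i=0,j=0] A[i]=0<=B[j]=5 take 0 → i++
[i=1,j=0] A[i]=4<=B[j]=5 take 4 → i++
[i=2,j=0] A[i]=6>B[j]=5 take 5 → j++
[i=2,j=1] A[i]=6<=B[j]=11 take 6 → i++
[i=3,j=1] A[i]=13>B[j]=11 take 11 → j++
[i=3,j=2] A[i]=13<=B[j]=37 take 13 → i++

i=4, j=2, merged so far=[0, 4, 5, 6, 11, 13]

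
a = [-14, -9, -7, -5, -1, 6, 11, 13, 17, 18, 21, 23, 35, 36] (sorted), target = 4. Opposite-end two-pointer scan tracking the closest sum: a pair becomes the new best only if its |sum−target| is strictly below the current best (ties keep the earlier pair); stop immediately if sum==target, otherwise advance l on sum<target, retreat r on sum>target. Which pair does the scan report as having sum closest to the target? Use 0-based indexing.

l=0 r=13: -14+36=22 d=18 *, r--
l=0 r=12: -14+35=21 d=17 *, r--
l=0 r=11: -14+23=9 d=5 *, r--
l=0 r=10: -14+21=7 d=3 *, r--
l=0 r=9: -14+18=4 d=0 *, stop

pair (-14, 18) with sum 4 (|Δ|=0)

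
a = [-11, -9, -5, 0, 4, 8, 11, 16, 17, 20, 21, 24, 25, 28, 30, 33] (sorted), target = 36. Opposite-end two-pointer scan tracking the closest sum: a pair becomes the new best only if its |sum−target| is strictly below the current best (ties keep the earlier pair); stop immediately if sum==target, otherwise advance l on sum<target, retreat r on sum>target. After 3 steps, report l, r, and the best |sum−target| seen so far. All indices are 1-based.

l=4, r=16, best |Δ|=8

l=1 r=16: -11+33=22 d=14 *, l++
l=2 r=16: -9+33=24 d=12 *, l++
l=3 r=16: -5+33=28 d=8 *, l++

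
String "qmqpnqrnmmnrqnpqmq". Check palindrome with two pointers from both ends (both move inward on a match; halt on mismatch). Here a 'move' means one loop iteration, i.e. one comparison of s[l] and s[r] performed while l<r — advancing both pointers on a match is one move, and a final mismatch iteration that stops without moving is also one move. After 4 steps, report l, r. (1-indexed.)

l=5, r=14

[1,18] 'q'=='q' → l++,r--
[2,17] 'm'=='m' → l++,r--
[3,16] 'q'=='q' → l++,r--
[4,15] 'p'=='p' → l++,r--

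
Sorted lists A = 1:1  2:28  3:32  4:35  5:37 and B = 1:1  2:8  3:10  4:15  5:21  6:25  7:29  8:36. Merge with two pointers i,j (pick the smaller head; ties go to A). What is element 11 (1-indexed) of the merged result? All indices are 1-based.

merged[11] = 35

i=1 j=1: A[i]=1<=B[j]=1 take 1, i++
i=2 j=1: A[i]=28>B[j]=1 take 1, j++
i=2 j=2: A[i]=28>B[j]=8 take 8, j++
i=2 j=3: A[i]=28>B[j]=10 take 10, j++
i=2 j=4: A[i]=28>B[j]=15 take 15, j++
i=2 j=5: A[i]=28>B[j]=21 take 21, j++
i=2 j=6: A[i]=28>B[j]=25 take 25, j++
i=2 j=7: A[i]=28<=B[j]=29 take 28, i++
i=3 j=7: A[i]=32>B[j]=29 take 29, j++
i=3 j=8: A[i]=32<=B[j]=36 take 32, i++
i=4 j=8: A[i]=35<=B[j]=36 take 35, i++
i=5 j=8: A[i]=37>B[j]=36 take 36, j++
i=5 j=9: B done, take A[i]=37, i++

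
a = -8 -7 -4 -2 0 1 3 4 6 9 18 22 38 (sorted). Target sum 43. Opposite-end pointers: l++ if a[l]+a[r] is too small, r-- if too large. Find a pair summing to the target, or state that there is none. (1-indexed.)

no pair

[1,13] -8+38=30 <43 → l++
[2,13] -7+38=31 <43 → l++
[3,13] -4+38=34 <43 → l++
[4,13] -2+38=36 <43 → l++
[5,13] 0+38=38 <43 → l++
[6,13] 1+38=39 <43 → l++
[7,13] 3+38=41 <43 → l++
[8,13] 4+38=42 <43 → l++
[9,13] 6+38=44 >43 → r--
[9,12] 6+22=28 <43 → l++
[10,12] 9+22=31 <43 → l++
[11,12] 18+22=40 <43 → l++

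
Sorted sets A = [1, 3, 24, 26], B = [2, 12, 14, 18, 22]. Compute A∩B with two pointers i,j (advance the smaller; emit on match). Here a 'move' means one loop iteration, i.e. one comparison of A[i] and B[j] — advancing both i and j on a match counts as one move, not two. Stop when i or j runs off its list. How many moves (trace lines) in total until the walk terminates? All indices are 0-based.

7 moves

[i=0,j=0] 1<2 → i++
[i=1,j=0] 3>2 → j++
[i=1,j=1] 3<12 → i++
[i=2,j=1] 24>12 → j++
[i=2,j=2] 24>14 → j++
[i=2,j=3] 24>18 → j++
[i=2,j=4] 24>22 → j++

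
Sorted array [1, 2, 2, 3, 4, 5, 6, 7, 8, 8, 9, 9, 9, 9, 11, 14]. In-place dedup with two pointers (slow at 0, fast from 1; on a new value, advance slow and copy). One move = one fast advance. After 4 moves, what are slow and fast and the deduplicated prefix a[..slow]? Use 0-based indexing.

slow=3, fast=5, prefix=[1, 2, 3, 4]

(s=0,f=1) a[fast]=2≠a[slow]=1 write a[1]=2 → slow++,fast++
(s=1,f=2) a[fast]=2=a[slow] dup → fast++
(s=1,f=3) a[fast]=3≠a[slow]=2 write a[2]=3 → slow++,fast++
(s=2,f=4) a[fast]=4≠a[slow]=3 write a[3]=4 → slow++,fast++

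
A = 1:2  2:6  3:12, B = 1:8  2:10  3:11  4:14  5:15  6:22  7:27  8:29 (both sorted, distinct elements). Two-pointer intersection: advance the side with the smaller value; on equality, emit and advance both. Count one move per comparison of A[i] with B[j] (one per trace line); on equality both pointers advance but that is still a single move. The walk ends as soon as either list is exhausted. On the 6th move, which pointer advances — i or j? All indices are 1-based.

[i=1,j=1] 2<8 → i++
[i=2,j=1] 6<8 → i++
[i=3,j=1] 12>8 → j++
[i=3,j=2] 12>10 → j++
[i=3,j=3] 12>11 → j++
[i=3,j=4] 12<14 → i++

i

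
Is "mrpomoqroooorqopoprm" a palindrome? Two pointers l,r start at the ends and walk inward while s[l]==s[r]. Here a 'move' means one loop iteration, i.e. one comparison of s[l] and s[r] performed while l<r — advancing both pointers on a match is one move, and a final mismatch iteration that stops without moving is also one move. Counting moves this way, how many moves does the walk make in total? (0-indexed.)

5 moves

[0,19] 'm'=='m' → l++,r--
[1,18] 'r'=='r' → l++,r--
[2,17] 'p'=='p' → l++,r--
[3,16] 'o'=='o' → l++,r--
[4,15] 'm'!='p' → stop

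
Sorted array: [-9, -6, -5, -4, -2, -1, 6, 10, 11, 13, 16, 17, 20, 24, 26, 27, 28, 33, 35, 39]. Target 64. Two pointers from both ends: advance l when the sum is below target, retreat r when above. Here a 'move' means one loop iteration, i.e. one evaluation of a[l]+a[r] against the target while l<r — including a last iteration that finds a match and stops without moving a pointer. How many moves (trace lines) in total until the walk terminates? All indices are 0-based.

19 moves

[0,19] -9+39=30 <64 → l++
[1,19] -6+39=33 <64 → l++
[2,19] -5+39=34 <64 → l++
[3,19] -4+39=35 <64 → l++
[4,19] -2+39=37 <64 → l++
[5,19] -1+39=38 <64 → l++
[6,19] 6+39=45 <64 → l++
[7,19] 10+39=49 <64 → l++
[8,19] 11+39=50 <64 → l++
[9,19] 13+39=52 <64 → l++
[10,19] 16+39=55 <64 → l++
[11,19] 17+39=56 <64 → l++
[12,19] 20+39=59 <64 → l++
[13,19] 24+39=63 <64 → l++
[14,19] 26+39=65 >64 → r--
[14,18] 26+35=61 <64 → l++
[15,18] 27+35=62 <64 → l++
[16,18] 28+35=63 <64 → l++
[17,18] 33+35=68 >64 → r--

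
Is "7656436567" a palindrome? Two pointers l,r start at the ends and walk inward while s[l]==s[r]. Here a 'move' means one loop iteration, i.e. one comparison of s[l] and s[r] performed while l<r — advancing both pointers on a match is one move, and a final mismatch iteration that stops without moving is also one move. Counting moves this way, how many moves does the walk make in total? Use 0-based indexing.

5 moves

l=0 r=9: '7'=='7', l++,r--
l=1 r=8: '6'=='6', l++,r--
l=2 r=7: '5'=='5', l++,r--
l=3 r=6: '6'=='6', l++,r--
l=4 r=5: '4'!='3', stop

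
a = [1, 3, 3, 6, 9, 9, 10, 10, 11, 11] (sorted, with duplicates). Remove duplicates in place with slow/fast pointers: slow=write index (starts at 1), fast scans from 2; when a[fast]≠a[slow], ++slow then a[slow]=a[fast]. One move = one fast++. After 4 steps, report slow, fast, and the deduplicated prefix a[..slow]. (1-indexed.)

slow=1 fast=2: a[fast]=3≠a[slow]=1 write a[2]=3, slow++,fast++
slow=2 fast=3: a[fast]=3=a[slow] dup, fast++
slow=2 fast=4: a[fast]=6≠a[slow]=3 write a[3]=6, slow++,fast++
slow=3 fast=5: a[fast]=9≠a[slow]=6 write a[4]=9, slow++,fast++

slow=4, fast=6, prefix=[1, 3, 6, 9]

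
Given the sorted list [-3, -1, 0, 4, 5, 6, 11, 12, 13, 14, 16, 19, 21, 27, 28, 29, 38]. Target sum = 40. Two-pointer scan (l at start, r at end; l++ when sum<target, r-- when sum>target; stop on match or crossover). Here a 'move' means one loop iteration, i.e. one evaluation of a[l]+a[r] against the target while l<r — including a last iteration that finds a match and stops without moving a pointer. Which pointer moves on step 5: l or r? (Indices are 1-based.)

l

l=1 r=17: -3+38=35 <40, l++
l=2 r=17: -1+38=37 <40, l++
l=3 r=17: 0+38=38 <40, l++
l=4 r=17: 4+38=42 >40, r--
l=4 r=16: 4+29=33 <40, l++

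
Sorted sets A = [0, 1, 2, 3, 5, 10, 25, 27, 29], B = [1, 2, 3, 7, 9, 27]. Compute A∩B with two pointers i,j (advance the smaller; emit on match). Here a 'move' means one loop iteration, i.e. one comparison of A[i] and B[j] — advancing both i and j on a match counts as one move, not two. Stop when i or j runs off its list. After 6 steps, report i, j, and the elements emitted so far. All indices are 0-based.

i=0 j=0: 0<1, i++
i=1 j=0: 1==1 emit, i++,j++
i=2 j=1: 2==2 emit, i++,j++
i=3 j=2: 3==3 emit, i++,j++
i=4 j=3: 5<7, i++
i=5 j=3: 10>7, j++

i=5, j=4, emitted=[1, 2, 3]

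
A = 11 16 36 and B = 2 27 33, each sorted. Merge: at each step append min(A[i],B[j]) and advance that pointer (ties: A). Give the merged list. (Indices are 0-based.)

i=0 j=0: A[i]=11>B[j]=2 take 2, j++
i=0 j=1: A[i]=11<=B[j]=27 take 11, i++
i=1 j=1: A[i]=16<=B[j]=27 take 16, i++
i=2 j=1: A[i]=36>B[j]=27 take 27, j++
i=2 j=2: A[i]=36>B[j]=33 take 33, j++
i=2 j=3: B done, take A[i]=36, i++

[2, 11, 16, 27, 33, 36]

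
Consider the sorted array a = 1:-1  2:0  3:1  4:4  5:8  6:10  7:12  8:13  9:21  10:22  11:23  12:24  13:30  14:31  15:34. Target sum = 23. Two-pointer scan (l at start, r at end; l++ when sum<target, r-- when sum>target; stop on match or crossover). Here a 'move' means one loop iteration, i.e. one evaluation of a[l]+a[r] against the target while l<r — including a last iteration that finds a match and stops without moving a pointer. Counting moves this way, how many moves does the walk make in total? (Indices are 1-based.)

[1,15] -1+34=33 >23 → r--
[1,14] -1+31=30 >23 → r--
[1,13] -1+30=29 >23 → r--
[1,12] -1+24=23 → found

4 moves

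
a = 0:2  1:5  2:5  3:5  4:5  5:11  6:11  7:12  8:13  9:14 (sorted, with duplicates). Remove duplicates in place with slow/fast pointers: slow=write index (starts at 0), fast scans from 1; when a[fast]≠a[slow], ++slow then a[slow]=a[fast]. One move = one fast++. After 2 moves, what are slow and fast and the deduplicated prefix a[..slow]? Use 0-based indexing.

slow=0 fast=1: a[fast]=5≠a[slow]=2 write a[1]=5, slow++,fast++
slow=1 fast=2: a[fast]=5=a[slow] dup, fast++

slow=1, fast=3, prefix=[2, 5]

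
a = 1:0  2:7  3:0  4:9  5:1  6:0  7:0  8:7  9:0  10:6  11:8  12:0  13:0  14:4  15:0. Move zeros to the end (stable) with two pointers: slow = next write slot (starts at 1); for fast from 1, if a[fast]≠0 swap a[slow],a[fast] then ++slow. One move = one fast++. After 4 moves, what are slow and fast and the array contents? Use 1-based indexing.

(s=1,f=1) a[fast]=0 → fast++
(s=1,f=2) a[fast]=7≠0 swap→a[1]=7 → slow++,fast++
(s=2,f=3) a[fast]=0 → fast++
(s=2,f=4) a[fast]=9≠0 swap→a[2]=9 → slow++,fast++

slow=3, fast=5, a=[7, 9, 0, 0, 1, 0, 0, 7, 0, 6, 8, 0, 0, 4, 0]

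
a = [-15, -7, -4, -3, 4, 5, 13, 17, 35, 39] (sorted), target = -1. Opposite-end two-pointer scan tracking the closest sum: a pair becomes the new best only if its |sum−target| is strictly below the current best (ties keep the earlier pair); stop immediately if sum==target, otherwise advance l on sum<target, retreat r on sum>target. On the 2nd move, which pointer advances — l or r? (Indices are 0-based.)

r

[0,9] -15+39=24 d=25 * → r--
[0,8] -15+35=20 d=21 * → r--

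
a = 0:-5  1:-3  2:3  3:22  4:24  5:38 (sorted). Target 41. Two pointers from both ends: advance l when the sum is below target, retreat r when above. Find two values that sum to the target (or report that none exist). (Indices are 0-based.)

(3, 38)

[0,5] -5+38=33 <41 → l++
[1,5] -3+38=35 <41 → l++
[2,5] 3+38=41 → found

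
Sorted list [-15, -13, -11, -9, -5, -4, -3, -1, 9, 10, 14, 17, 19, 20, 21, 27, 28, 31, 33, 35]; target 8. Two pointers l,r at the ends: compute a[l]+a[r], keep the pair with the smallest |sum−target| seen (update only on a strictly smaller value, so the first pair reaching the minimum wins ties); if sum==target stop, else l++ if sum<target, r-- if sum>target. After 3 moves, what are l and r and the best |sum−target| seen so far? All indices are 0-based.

l=0 r=19: -15+35=20 d=12 *, r--
l=0 r=18: -15+33=18 d=10 *, r--
l=0 r=17: -15+31=16 d=8 *, r--

l=0, r=16, best |Δ|=8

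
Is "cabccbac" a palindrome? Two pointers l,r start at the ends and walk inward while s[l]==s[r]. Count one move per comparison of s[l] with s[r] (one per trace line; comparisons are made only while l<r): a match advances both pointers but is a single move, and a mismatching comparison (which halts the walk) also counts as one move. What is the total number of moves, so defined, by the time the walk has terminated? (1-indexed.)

4 moves

[1,8] 'c'=='c' → l++,r--
[2,7] 'a'=='a' → l++,r--
[3,6] 'b'=='b' → l++,r--
[4,5] 'c'=='c' → l++,r--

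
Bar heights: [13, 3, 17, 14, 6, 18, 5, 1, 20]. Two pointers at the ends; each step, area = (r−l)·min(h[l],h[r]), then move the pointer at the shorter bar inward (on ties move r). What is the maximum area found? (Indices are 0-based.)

l=0 r=8: min(13,20)*8=104 best=104 *, l++
l=1 r=8: min(3,20)*7=21 best=104, l++
l=2 r=8: min(17,20)*6=102 best=104, l++
l=3 r=8: min(14,20)*5=70 best=104, l++
l=4 r=8: min(6,20)*4=24 best=104, l++
l=5 r=8: min(18,20)*3=54 best=104, l++
l=6 r=8: min(5,20)*2=10 best=104, l++
l=7 r=8: min(1,20)*1=1 best=104, l++

max area = 104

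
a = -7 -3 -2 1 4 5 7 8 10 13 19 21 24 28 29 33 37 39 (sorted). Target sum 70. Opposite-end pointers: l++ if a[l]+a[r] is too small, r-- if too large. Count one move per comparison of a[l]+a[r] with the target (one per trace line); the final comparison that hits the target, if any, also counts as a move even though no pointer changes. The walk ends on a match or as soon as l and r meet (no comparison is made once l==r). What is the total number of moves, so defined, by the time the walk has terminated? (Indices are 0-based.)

17 moves

l=0 r=17: -7+39=32 <70, l++
l=1 r=17: -3+39=36 <70, l++
l=2 r=17: -2+39=37 <70, l++
l=3 r=17: 1+39=40 <70, l++
l=4 r=17: 4+39=43 <70, l++
l=5 r=17: 5+39=44 <70, l++
l=6 r=17: 7+39=46 <70, l++
l=7 r=17: 8+39=47 <70, l++
l=8 r=17: 10+39=49 <70, l++
l=9 r=17: 13+39=52 <70, l++
l=10 r=17: 19+39=58 <70, l++
l=11 r=17: 21+39=60 <70, l++
l=12 r=17: 24+39=63 <70, l++
l=13 r=17: 28+39=67 <70, l++
l=14 r=17: 29+39=68 <70, l++
l=15 r=17: 33+39=72 >70, r--
l=15 r=16: 33+37=70, found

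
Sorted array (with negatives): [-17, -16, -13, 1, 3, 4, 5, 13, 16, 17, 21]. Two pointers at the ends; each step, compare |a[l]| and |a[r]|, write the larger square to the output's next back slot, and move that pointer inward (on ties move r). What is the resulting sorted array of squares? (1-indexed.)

l=1 r=11: |-17|<=|21| out[11]=441, r--
l=1 r=10: |-17|<=|17| out[10]=289, r--
l=1 r=9: |-17|>|16| out[9]=289, l++
l=2 r=9: |-16|<=|16| out[8]=256, r--
l=2 r=8: |-16|>|13| out[7]=256, l++
l=3 r=8: |-13|<=|13| out[6]=169, r--
l=3 r=7: |-13|>|5| out[5]=169, l++
l=4 r=7: |1|<=|5| out[4]=25, r--
l=4 r=6: |1|<=|4| out[3]=16, r--
l=4 r=5: |1|<=|3| out[2]=9, r--
l=4 r=4: |1|<=|1| out[1]=1, r--

[1, 9, 16, 25, 169, 169, 256, 256, 289, 289, 441]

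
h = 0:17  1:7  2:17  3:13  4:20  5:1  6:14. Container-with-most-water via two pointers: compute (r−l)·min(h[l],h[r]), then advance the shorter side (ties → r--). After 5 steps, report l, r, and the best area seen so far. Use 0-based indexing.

l=3, r=4, best area=84

l=0 r=6: min(17,14)*6=84 best=84 *, r--
l=0 r=5: min(17,1)*5=5 best=84, r--
l=0 r=4: min(17,20)*4=68 best=84, l++
l=1 r=4: min(7,20)*3=21 best=84, l++
l=2 r=4: min(17,20)*2=34 best=84, l++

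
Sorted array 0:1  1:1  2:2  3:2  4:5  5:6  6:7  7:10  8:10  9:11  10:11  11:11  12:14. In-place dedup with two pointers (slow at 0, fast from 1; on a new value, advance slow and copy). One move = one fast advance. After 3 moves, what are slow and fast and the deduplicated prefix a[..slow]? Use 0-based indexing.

slow=0 fast=1: a[fast]=1=a[slow] dup, fast++
slow=0 fast=2: a[fast]=2≠a[slow]=1 write a[1]=2, slow++,fast++
slow=1 fast=3: a[fast]=2=a[slow] dup, fast++

slow=1, fast=4, prefix=[1, 2]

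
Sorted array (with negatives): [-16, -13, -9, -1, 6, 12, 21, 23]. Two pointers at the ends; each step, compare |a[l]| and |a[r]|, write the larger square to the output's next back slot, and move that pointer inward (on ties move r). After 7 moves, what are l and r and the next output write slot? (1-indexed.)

l=4, r=4, next write slot=1

[1,8] |-16|<=|23| out[8]=529 → r--
[1,7] |-16|<=|21| out[7]=441 → r--
[1,6] |-16|>|12| out[6]=256 → l++
[2,6] |-13|>|12| out[5]=169 → l++
[3,6] |-9|<=|12| out[4]=144 → r--
[3,5] |-9|>|6| out[3]=81 → l++
[4,5] |-1|<=|6| out[2]=36 → r--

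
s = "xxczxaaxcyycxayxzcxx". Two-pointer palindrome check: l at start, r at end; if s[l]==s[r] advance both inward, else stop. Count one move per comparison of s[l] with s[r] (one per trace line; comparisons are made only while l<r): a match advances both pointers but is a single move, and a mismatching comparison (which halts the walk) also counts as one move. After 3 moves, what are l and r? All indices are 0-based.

[0,19] 'x'=='x' → l++,r--
[1,18] 'x'=='x' → l++,r--
[2,17] 'c'=='c' → l++,r--

l=3, r=16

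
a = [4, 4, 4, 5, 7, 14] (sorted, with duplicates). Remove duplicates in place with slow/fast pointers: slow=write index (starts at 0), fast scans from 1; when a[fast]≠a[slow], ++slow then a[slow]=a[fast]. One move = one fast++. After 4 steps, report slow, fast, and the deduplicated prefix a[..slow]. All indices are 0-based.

(s=0,f=1) a[fast]=4=a[slow] dup → fast++
(s=0,f=2) a[fast]=4=a[slow] dup → fast++
(s=0,f=3) a[fast]=5≠a[slow]=4 write a[1]=5 → slow++,fast++
(s=1,f=4) a[fast]=7≠a[slow]=5 write a[2]=7 → slow++,fast++

slow=2, fast=5, prefix=[4, 5, 7]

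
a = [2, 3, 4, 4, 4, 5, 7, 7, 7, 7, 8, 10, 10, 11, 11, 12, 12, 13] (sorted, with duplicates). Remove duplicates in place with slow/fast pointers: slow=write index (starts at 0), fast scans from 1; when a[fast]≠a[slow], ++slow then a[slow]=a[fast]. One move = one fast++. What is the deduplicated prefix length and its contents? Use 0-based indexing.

slow=0 fast=1: a[fast]=3≠a[slow]=2 write a[1]=3, slow++,fast++
slow=1 fast=2: a[fast]=4≠a[slow]=3 write a[2]=4, slow++,fast++
slow=2 fast=3: a[fast]=4=a[slow] dup, fast++
slow=2 fast=4: a[fast]=4=a[slow] dup, fast++
slow=2 fast=5: a[fast]=5≠a[slow]=4 write a[3]=5, slow++,fast++
slow=3 fast=6: a[fast]=7≠a[slow]=5 write a[4]=7, slow++,fast++
slow=4 fast=7: a[fast]=7=a[slow] dup, fast++
slow=4 fast=8: a[fast]=7=a[slow] dup, fast++
slow=4 fast=9: a[fast]=7=a[slow] dup, fast++
slow=4 fast=10: a[fast]=8≠a[slow]=7 write a[5]=8, slow++,fast++
slow=5 fast=11: a[fast]=10≠a[slow]=8 write a[6]=10, slow++,fast++
slow=6 fast=12: a[fast]=10=a[slow] dup, fast++
slow=6 fast=13: a[fast]=11≠a[slow]=10 write a[7]=11, slow++,fast++
slow=7 fast=14: a[fast]=11=a[slow] dup, fast++
slow=7 fast=15: a[fast]=12≠a[slow]=11 write a[8]=12, slow++,fast++
slow=8 fast=16: a[fast]=12=a[slow] dup, fast++
slow=8 fast=17: a[fast]=13≠a[slow]=12 write a[9]=13, slow++,fast++

length 10; prefix = [2, 3, 4, 5, 7, 8, 10, 11, 12, 13]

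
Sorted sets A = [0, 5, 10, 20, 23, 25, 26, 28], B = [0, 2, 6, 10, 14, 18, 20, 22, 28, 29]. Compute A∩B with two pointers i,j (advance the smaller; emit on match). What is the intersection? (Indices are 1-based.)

intersection = [0, 10, 20, 28]

[i=1,j=1] 0==0 emit → i++,j++
[i=2,j=2] 5>2 → j++
[i=2,j=3] 5<6 → i++
[i=3,j=3] 10>6 → j++
[i=3,j=4] 10==10 emit → i++,j++
[i=4,j=5] 20>14 → j++
[i=4,j=6] 20>18 → j++
[i=4,j=7] 20==20 emit → i++,j++
[i=5,j=8] 23>22 → j++
[i=5,j=9] 23<28 → i++
[i=6,j=9] 25<28 → i++
[i=7,j=9] 26<28 → i++
[i=8,j=9] 28==28 emit → i++,j++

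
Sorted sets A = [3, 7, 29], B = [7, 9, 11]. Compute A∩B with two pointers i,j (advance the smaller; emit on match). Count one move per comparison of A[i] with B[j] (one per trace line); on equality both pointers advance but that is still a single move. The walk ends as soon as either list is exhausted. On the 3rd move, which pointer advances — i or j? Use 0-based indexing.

[i=0,j=0] 3<7 → i++
[i=1,j=0] 7==7 emit → i++,j++
[i=2,j=1] 29>9 → j++

j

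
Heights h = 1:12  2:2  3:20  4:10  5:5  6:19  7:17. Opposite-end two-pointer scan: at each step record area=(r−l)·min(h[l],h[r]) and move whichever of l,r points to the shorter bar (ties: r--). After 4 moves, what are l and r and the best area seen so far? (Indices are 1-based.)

l=3, r=5, best area=72

[1,7] min(12,17)*6=72 best=72 * → l++
[2,7] min(2,17)*5=10 best=72 → l++
[3,7] min(20,17)*4=68 best=72 → r--
[3,6] min(20,19)*3=57 best=72 → r--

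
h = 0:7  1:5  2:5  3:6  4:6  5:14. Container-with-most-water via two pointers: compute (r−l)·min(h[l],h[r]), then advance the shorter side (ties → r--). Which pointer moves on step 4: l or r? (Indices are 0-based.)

l

[0,5] min(7,14)*5=35 best=35 * → l++
[1,5] min(5,14)*4=20 best=35 → l++
[2,5] min(5,14)*3=15 best=35 → l++
[3,5] min(6,14)*2=12 best=35 → l++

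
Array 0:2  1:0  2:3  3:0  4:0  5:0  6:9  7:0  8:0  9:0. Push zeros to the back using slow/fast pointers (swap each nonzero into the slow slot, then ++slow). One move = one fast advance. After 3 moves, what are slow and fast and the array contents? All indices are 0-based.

slow=2, fast=3, a=[2, 3, 0, 0, 0, 0, 9, 0, 0, 0]

slow=0 fast=0: a[fast]=2≠0 swap→a[0]=2, slow++,fast++
slow=1 fast=1: a[fast]=0, fast++
slow=1 fast=2: a[fast]=3≠0 swap→a[1]=3, slow++,fast++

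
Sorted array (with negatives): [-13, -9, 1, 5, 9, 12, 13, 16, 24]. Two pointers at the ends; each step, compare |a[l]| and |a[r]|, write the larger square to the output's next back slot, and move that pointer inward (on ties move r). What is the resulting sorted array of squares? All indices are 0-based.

[0,8] |-13|<=|24| out[8]=576 → r--
[0,7] |-13|<=|16| out[7]=256 → r--
[0,6] |-13|<=|13| out[6]=169 → r--
[0,5] |-13|>|12| out[5]=169 → l++
[1,5] |-9|<=|12| out[4]=144 → r--
[1,4] |-9|<=|9| out[3]=81 → r--
[1,3] |-9|>|5| out[2]=81 → l++
[2,3] |1|<=|5| out[1]=25 → r--
[2,2] |1|<=|1| out[0]=1 → r--

[1, 25, 81, 81, 144, 169, 169, 256, 576]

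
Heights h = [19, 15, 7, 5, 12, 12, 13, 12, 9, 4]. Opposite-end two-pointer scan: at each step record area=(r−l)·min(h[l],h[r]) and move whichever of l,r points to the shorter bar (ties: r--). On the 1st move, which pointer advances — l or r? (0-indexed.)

[0,9] min(19,4)*9=36 best=36 * → r--

r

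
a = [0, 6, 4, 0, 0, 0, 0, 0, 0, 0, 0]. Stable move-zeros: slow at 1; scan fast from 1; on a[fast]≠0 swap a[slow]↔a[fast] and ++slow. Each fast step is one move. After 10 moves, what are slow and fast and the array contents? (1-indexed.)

(s=1,f=1) a[fast]=0 → fast++
(s=1,f=2) a[fast]=6≠0 swap→a[1]=6 → slow++,fast++
(s=2,f=3) a[fast]=4≠0 swap→a[2]=4 → slow++,fast++
(s=3,f=4) a[fast]=0 → fast++
(s=3,f=5) a[fast]=0 → fast++
(s=3,f=6) a[fast]=0 → fast++
(s=3,f=7) a[fast]=0 → fast++
(s=3,f=8) a[fast]=0 → fast++
(s=3,f=9) a[fast]=0 → fast++
(s=3,f=10) a[fast]=0 → fast++

slow=3, fast=11, a=[6, 4, 0, 0, 0, 0, 0, 0, 0, 0, 0]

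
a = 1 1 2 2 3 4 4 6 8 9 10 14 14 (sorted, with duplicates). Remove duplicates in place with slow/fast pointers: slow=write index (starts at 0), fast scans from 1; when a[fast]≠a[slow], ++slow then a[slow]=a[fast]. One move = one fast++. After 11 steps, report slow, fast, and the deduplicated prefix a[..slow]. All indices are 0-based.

slow=0 fast=1: a[fast]=1=a[slow] dup, fast++
slow=0 fast=2: a[fast]=2≠a[slow]=1 write a[1]=2, slow++,fast++
slow=1 fast=3: a[fast]=2=a[slow] dup, fast++
slow=1 fast=4: a[fast]=3≠a[slow]=2 write a[2]=3, slow++,fast++
slow=2 fast=5: a[fast]=4≠a[slow]=3 write a[3]=4, slow++,fast++
slow=3 fast=6: a[fast]=4=a[slow] dup, fast++
slow=3 fast=7: a[fast]=6≠a[slow]=4 write a[4]=6, slow++,fast++
slow=4 fast=8: a[fast]=8≠a[slow]=6 write a[5]=8, slow++,fast++
slow=5 fast=9: a[fast]=9≠a[slow]=8 write a[6]=9, slow++,fast++
slow=6 fast=10: a[fast]=10≠a[slow]=9 write a[7]=10, slow++,fast++
slow=7 fast=11: a[fast]=14≠a[slow]=10 write a[8]=14, slow++,fast++

slow=8, fast=12, prefix=[1, 2, 3, 4, 6, 8, 9, 10, 14]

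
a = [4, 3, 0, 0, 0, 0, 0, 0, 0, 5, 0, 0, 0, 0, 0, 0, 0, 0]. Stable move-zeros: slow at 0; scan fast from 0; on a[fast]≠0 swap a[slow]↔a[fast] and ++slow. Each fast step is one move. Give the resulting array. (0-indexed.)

[4, 3, 5, 0, 0, 0, 0, 0, 0, 0, 0, 0, 0, 0, 0, 0, 0, 0]

slow=0 fast=0: a[fast]=4≠0 swap→a[0]=4, slow++,fast++
slow=1 fast=1: a[fast]=3≠0 swap→a[1]=3, slow++,fast++
slow=2 fast=2: a[fast]=0, fast++
slow=2 fast=3: a[fast]=0, fast++
slow=2 fast=4: a[fast]=0, fast++
slow=2 fast=5: a[fast]=0, fast++
slow=2 fast=6: a[fast]=0, fast++
slow=2 fast=7: a[fast]=0, fast++
slow=2 fast=8: a[fast]=0, fast++
slow=2 fast=9: a[fast]=5≠0 swap→a[2]=5, slow++,fast++
slow=3 fast=10: a[fast]=0, fast++
slow=3 fast=11: a[fast]=0, fast++
slow=3 fast=12: a[fast]=0, fast++
slow=3 fast=13: a[fast]=0, fast++
slow=3 fast=14: a[fast]=0, fast++
slow=3 fast=15: a[fast]=0, fast++
slow=3 fast=16: a[fast]=0, fast++
slow=3 fast=17: a[fast]=0, fast++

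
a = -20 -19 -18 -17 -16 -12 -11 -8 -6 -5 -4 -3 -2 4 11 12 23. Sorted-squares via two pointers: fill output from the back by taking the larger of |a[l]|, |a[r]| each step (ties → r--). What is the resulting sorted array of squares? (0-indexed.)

[0,16] |-20|<=|23| out[16]=529 → r--
[0,15] |-20|>|12| out[15]=400 → l++
[1,15] |-19|>|12| out[14]=361 → l++
[2,15] |-18|>|12| out[13]=324 → l++
[3,15] |-17|>|12| out[12]=289 → l++
[4,15] |-16|>|12| out[11]=256 → l++
[5,15] |-12|<=|12| out[10]=144 → r--
[5,14] |-12|>|11| out[9]=144 → l++
[6,14] |-11|<=|11| out[8]=121 → r--
[6,13] |-11|>|4| out[7]=121 → l++
[7,13] |-8|>|4| out[6]=64 → l++
[8,13] |-6|>|4| out[5]=36 → l++
[9,13] |-5|>|4| out[4]=25 → l++
[10,13] |-4|<=|4| out[3]=16 → r--
[10,12] |-4|>|-2| out[2]=16 → l++
[11,12] |-3|>|-2| out[1]=9 → l++
[12,12] |-2|<=|-2| out[0]=4 → r--

[4, 9, 16, 16, 25, 36, 64, 121, 121, 144, 144, 256, 289, 324, 361, 400, 529]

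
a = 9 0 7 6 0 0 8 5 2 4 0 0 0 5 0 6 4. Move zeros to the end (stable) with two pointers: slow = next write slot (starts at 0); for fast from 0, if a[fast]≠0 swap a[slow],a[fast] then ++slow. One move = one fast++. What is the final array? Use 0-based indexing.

slow=0 fast=0: a[fast]=9≠0 swap→a[0]=9, slow++,fast++
slow=1 fast=1: a[fast]=0, fast++
slow=1 fast=2: a[fast]=7≠0 swap→a[1]=7, slow++,fast++
slow=2 fast=3: a[fast]=6≠0 swap→a[2]=6, slow++,fast++
slow=3 fast=4: a[fast]=0, fast++
slow=3 fast=5: a[fast]=0, fast++
slow=3 fast=6: a[fast]=8≠0 swap→a[3]=8, slow++,fast++
slow=4 fast=7: a[fast]=5≠0 swap→a[4]=5, slow++,fast++
slow=5 fast=8: a[fast]=2≠0 swap→a[5]=2, slow++,fast++
slow=6 fast=9: a[fast]=4≠0 swap→a[6]=4, slow++,fast++
slow=7 fast=10: a[fast]=0, fast++
slow=7 fast=11: a[fast]=0, fast++
slow=7 fast=12: a[fast]=0, fast++
slow=7 fast=13: a[fast]=5≠0 swap→a[7]=5, slow++,fast++
slow=8 fast=14: a[fast]=0, fast++
slow=8 fast=15: a[fast]=6≠0 swap→a[8]=6, slow++,fast++
slow=9 fast=16: a[fast]=4≠0 swap→a[9]=4, slow++,fast++

[9, 7, 6, 8, 5, 2, 4, 5, 6, 4, 0, 0, 0, 0, 0, 0, 0]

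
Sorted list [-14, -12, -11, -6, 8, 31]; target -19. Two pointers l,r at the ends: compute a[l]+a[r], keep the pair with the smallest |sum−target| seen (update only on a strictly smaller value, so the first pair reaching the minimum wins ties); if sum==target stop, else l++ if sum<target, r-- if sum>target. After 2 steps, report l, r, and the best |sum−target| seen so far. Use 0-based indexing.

l=0, r=3, best |Δ|=13

l=0 r=5: -14+31=17 d=36 *, r--
l=0 r=4: -14+8=-6 d=13 *, r--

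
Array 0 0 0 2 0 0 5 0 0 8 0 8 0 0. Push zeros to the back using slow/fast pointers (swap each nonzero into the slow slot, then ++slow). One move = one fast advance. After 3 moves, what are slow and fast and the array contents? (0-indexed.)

slow=0, fast=3, a=[0, 0, 0, 2, 0, 0, 5, 0, 0, 8, 0, 8, 0, 0]

(s=0,f=0) a[fast]=0 → fast++
(s=0,f=1) a[fast]=0 → fast++
(s=0,f=2) a[fast]=0 → fast++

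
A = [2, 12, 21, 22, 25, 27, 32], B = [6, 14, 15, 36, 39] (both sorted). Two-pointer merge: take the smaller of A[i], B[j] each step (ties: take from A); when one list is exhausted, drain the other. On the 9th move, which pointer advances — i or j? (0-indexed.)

i

i=0 j=0: A[i]=2<=B[j]=6 take 2, i++
i=1 j=0: A[i]=12>B[j]=6 take 6, j++
i=1 j=1: A[i]=12<=B[j]=14 take 12, i++
i=2 j=1: A[i]=21>B[j]=14 take 14, j++
i=2 j=2: A[i]=21>B[j]=15 take 15, j++
i=2 j=3: A[i]=21<=B[j]=36 take 21, i++
i=3 j=3: A[i]=22<=B[j]=36 take 22, i++
i=4 j=3: A[i]=25<=B[j]=36 take 25, i++
i=5 j=3: A[i]=27<=B[j]=36 take 27, i++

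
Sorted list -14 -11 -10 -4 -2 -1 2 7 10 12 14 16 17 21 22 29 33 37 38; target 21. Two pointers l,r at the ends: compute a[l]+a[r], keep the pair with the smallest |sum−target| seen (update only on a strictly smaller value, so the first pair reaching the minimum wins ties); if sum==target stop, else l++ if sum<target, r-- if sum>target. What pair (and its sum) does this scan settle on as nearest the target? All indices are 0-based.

[0,18] -14+38=24 d=3 * → r--
[0,17] -14+37=23 d=2 * → r--
[0,16] -14+33=19 d=2 → l++
[1,16] -11+33=22 d=1 * → r--
[1,15] -11+29=18 d=3 → l++
[2,15] -10+29=19 d=2 → l++
[3,15] -4+29=25 d=4 → r--
[3,14] -4+22=18 d=3 → l++
[4,14] -2+22=20 d=1 → l++
[5,14] -1+22=21 d=0 * → stop

pair (-1, 22) with sum 21 (|Δ|=0)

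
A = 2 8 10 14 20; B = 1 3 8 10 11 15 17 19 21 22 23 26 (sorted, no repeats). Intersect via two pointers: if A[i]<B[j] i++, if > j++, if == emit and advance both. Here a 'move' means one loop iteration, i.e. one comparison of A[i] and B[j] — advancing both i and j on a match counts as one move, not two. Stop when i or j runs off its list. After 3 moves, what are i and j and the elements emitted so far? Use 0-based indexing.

i=1, j=2, emitted=[]

i=0 j=0: 2>1, j++
i=0 j=1: 2<3, i++
i=1 j=1: 8>3, j++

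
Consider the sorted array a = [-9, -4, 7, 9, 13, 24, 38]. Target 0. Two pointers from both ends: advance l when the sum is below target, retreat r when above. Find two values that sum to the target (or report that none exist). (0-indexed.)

[0,6] -9+38=29 >0 → r--
[0,5] -9+24=15 >0 → r--
[0,4] -9+13=4 >0 → r--
[0,3] -9+9=0 → found

(-9, 9)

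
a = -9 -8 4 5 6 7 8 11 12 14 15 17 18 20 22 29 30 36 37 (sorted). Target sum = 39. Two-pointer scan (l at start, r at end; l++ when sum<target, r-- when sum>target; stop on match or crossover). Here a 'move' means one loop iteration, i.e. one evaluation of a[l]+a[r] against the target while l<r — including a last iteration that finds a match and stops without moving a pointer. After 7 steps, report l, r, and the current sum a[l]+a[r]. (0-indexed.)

l=0 r=18: -9+37=28 <39, l++
l=1 r=18: -8+37=29 <39, l++
l=2 r=18: 4+37=41 >39, r--
l=2 r=17: 4+36=40 >39, r--
l=2 r=16: 4+30=34 <39, l++
l=3 r=16: 5+30=35 <39, l++
l=4 r=16: 6+30=36 <39, l++

l=5, r=16, sum=37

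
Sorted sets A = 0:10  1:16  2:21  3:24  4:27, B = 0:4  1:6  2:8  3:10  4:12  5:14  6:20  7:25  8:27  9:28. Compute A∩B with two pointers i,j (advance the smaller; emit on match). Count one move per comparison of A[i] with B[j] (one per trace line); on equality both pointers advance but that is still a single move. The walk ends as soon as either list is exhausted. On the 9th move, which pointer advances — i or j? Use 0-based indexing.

i=0 j=0: 10>4, j++
i=0 j=1: 10>6, j++
i=0 j=2: 10>8, j++
i=0 j=3: 10==10 emit, i++,j++
i=1 j=4: 16>12, j++
i=1 j=5: 16>14, j++
i=1 j=6: 16<20, i++
i=2 j=6: 21>20, j++
i=2 j=7: 21<25, i++

i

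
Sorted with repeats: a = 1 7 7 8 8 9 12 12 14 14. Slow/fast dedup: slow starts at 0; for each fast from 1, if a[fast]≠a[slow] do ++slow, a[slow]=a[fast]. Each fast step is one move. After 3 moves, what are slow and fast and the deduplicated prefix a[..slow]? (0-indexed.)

slow=2, fast=4, prefix=[1, 7, 8]

slow=0 fast=1: a[fast]=7≠a[slow]=1 write a[1]=7, slow++,fast++
slow=1 fast=2: a[fast]=7=a[slow] dup, fast++
slow=1 fast=3: a[fast]=8≠a[slow]=7 write a[2]=8, slow++,fast++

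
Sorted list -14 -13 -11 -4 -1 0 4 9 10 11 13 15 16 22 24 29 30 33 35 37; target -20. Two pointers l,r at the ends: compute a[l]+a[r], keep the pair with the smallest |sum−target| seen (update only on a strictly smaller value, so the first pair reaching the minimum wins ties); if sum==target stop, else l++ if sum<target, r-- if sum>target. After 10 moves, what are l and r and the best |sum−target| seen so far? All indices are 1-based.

l=1, r=10, best |Δ|=19

[1,20] -14+37=23 d=43 * → r--
[1,19] -14+35=21 d=41 * → r--
[1,18] -14+33=19 d=39 * → r--
[1,17] -14+30=16 d=36 * → r--
[1,16] -14+29=15 d=35 * → r--
[1,15] -14+24=10 d=30 * → r--
[1,14] -14+22=8 d=28 * → r--
[1,13] -14+16=2 d=22 * → r--
[1,12] -14+15=1 d=21 * → r--
[1,11] -14+13=-1 d=19 * → r--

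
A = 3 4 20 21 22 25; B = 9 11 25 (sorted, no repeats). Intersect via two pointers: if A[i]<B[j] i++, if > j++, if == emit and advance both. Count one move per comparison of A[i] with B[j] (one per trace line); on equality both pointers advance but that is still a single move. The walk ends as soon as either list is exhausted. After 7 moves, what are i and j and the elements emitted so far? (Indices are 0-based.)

[i=0,j=0] 3<9 → i++
[i=1,j=0] 4<9 → i++
[i=2,j=0] 20>9 → j++
[i=2,j=1] 20>11 → j++
[i=2,j=2] 20<25 → i++
[i=3,j=2] 21<25 → i++
[i=4,j=2] 22<25 → i++

i=5, j=2, emitted=[]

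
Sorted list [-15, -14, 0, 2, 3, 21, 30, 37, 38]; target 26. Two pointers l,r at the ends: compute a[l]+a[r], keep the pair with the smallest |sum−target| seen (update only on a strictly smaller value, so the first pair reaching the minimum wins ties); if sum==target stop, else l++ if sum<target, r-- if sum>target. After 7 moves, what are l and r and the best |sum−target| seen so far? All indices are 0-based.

l=4, r=5, best |Δ|=2

l=0 r=8: -15+38=23 d=3 *, l++
l=1 r=8: -14+38=24 d=2 *, l++
l=2 r=8: 0+38=38 d=12, r--
l=2 r=7: 0+37=37 d=11, r--
l=2 r=6: 0+30=30 d=4, r--
l=2 r=5: 0+21=21 d=5, l++
l=3 r=5: 2+21=23 d=3, l++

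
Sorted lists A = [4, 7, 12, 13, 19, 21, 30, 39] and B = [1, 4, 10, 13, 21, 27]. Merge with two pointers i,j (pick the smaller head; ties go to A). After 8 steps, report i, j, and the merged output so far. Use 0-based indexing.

i=4, j=4, merged so far=[1, 4, 4, 7, 10, 12, 13, 13]

[i=0,j=0] A[i]=4>B[j]=1 take 1 → j++
[i=0,j=1] A[i]=4<=B[j]=4 take 4 → i++
[i=1,j=1] A[i]=7>B[j]=4 take 4 → j++
[i=1,j=2] A[i]=7<=B[j]=10 take 7 → i++
[i=2,j=2] A[i]=12>B[j]=10 take 10 → j++
[i=2,j=3] A[i]=12<=B[j]=13 take 12 → i++
[i=3,j=3] A[i]=13<=B[j]=13 take 13 → i++
[i=4,j=3] A[i]=19>B[j]=13 take 13 → j++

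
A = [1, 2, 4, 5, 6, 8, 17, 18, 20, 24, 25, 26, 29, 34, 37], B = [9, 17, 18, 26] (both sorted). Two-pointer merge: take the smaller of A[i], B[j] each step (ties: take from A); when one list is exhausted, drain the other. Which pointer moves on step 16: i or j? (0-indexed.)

[i=0,j=0] A[i]=1<=B[j]=9 take 1 → i++
[i=1,j=0] A[i]=2<=B[j]=9 take 2 → i++
[i=2,j=0] A[i]=4<=B[j]=9 take 4 → i++
[i=3,j=0] A[i]=5<=B[j]=9 take 5 → i++
[i=4,j=0] A[i]=6<=B[j]=9 take 6 → i++
[i=5,j=0] A[i]=8<=B[j]=9 take 8 → i++
[i=6,j=0] A[i]=17>B[j]=9 take 9 → j++
[i=6,j=1] A[i]=17<=B[j]=17 take 17 → i++
[i=7,j=1] A[i]=18>B[j]=17 take 17 → j++
[i=7,j=2] A[i]=18<=B[j]=18 take 18 → i++
[i=8,j=2] A[i]=20>B[j]=18 take 18 → j++
[i=8,j=3] A[i]=20<=B[j]=26 take 20 → i++
[i=9,j=3] A[i]=24<=B[j]=26 take 24 → i++
[i=10,j=3] A[i]=25<=B[j]=26 take 25 → i++
[i=11,j=3] A[i]=26<=B[j]=26 take 26 → i++
[i=12,j=3] A[i]=29>B[j]=26 take 26 → j++

j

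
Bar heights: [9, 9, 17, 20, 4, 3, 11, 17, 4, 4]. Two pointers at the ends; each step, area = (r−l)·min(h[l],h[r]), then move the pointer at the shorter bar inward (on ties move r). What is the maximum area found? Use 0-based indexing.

max area = 85

l=0 r=9: min(9,4)*9=36 best=36 *, r--
l=0 r=8: min(9,4)*8=32 best=36, r--
l=0 r=7: min(9,17)*7=63 best=63 *, l++
l=1 r=7: min(9,17)*6=54 best=63, l++
l=2 r=7: min(17,17)*5=85 best=85 *, r--
l=2 r=6: min(17,11)*4=44 best=85, r--
l=2 r=5: min(17,3)*3=9 best=85, r--
l=2 r=4: min(17,4)*2=8 best=85, r--
l=2 r=3: min(17,20)*1=17 best=85, l++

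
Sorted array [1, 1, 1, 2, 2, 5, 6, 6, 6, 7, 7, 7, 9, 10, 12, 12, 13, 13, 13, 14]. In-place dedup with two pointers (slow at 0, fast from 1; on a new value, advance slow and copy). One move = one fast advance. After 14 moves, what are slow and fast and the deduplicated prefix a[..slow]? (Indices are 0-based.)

slow=0 fast=1: a[fast]=1=a[slow] dup, fast++
slow=0 fast=2: a[fast]=1=a[slow] dup, fast++
slow=0 fast=3: a[fast]=2≠a[slow]=1 write a[1]=2, slow++,fast++
slow=1 fast=4: a[fast]=2=a[slow] dup, fast++
slow=1 fast=5: a[fast]=5≠a[slow]=2 write a[2]=5, slow++,fast++
slow=2 fast=6: a[fast]=6≠a[slow]=5 write a[3]=6, slow++,fast++
slow=3 fast=7: a[fast]=6=a[slow] dup, fast++
slow=3 fast=8: a[fast]=6=a[slow] dup, fast++
slow=3 fast=9: a[fast]=7≠a[slow]=6 write a[4]=7, slow++,fast++
slow=4 fast=10: a[fast]=7=a[slow] dup, fast++
slow=4 fast=11: a[fast]=7=a[slow] dup, fast++
slow=4 fast=12: a[fast]=9≠a[slow]=7 write a[5]=9, slow++,fast++
slow=5 fast=13: a[fast]=10≠a[slow]=9 write a[6]=10, slow++,fast++
slow=6 fast=14: a[fast]=12≠a[slow]=10 write a[7]=12, slow++,fast++

slow=7, fast=15, prefix=[1, 2, 5, 6, 7, 9, 10, 12]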